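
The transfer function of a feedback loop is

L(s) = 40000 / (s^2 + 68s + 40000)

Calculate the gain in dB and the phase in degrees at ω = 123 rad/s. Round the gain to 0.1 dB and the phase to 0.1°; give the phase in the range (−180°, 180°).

At s = jω = j123:
quadratic: (j123)² + 68·j123 + 40000 = 24871 + j8364 → |·| ≈ 26240, ∠ ≈ 18.59°
|L| = 40000 / 26240 ≈ 1.5244
Gain = 20 log₁₀(1.5244) ≈ 3.66 dB
∠L = 0.00° − 18.59° = -18.59°

3.7 dB, -18.6°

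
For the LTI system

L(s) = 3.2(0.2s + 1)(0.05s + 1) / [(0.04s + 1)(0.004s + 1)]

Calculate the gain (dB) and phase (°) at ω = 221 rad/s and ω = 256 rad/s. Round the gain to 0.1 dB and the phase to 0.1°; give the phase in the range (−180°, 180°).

At ω = 221 rad/s:
zero (1 + j221·0.2) = 1 + j44.2 → |·| ≈ 44.211, ∠ ≈ 88.70°
zero (1 + j221·0.05) = 1 + j11.05 → |·| ≈ 11.095, ∠ ≈ 84.83°
pole (1 + j221·0.04) = 1 + j8.84 → |·| ≈ 8.8964, ∠ ≈ 83.55°
pole (1 + j221·0.004) = 1 + j0.884 → |·| ≈ 1.3347, ∠ ≈ 41.48°
|L| = 3.2 · 44.211 · 11.095 / (8.8964 · 1.3347) ≈ 132.19
Gain = 20 log₁₀(132.19) ≈ 42.42 dB
∠L = (88.70° + 84.83°) − (83.55° + 41.48°) = 48.50°

At ω = 256 rad/s:
zero (1 + j256·0.2) = 1 + j51.2 → |·| ≈ 51.21, ∠ ≈ 88.88°
zero (1 + j256·0.05) = 1 + j12.8 → |·| ≈ 12.839, ∠ ≈ 85.53°
pole (1 + j256·0.04) = 1 + j10.24 → |·| ≈ 10.289, ∠ ≈ 84.42°
pole (1 + j256·0.004) = 1 + j1.024 → |·| ≈ 1.4313, ∠ ≈ 45.68°
|L| = 3.2 · 51.21 · 12.839 / (10.289 · 1.4313) ≈ 142.87
Gain = 20 log₁₀(142.87) ≈ 43.10 dB
∠L = (88.88° + 85.53°) − (84.42° + 45.68°) = 44.31°

ω = 221: 42.4 dB, 48.5°; ω = 256: 43.1 dB, 44.3°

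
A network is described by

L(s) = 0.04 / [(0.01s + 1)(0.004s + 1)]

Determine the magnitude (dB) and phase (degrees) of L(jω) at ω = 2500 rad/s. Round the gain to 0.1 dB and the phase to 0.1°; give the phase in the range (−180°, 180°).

At ω = 2500 rad/s:
pole (1 + j2500·0.01) = 1 + j25 → |·| ≈ 25.02, ∠ ≈ 87.71°
pole (1 + j2500·0.004) = 1 + j10 → |·| ≈ 10.05, ∠ ≈ 84.29°
|L| = 0.04 · 1 / (25.02 · 10.05) ≈ 0.00015908
Gain = 20 log₁₀(0.00015908) ≈ -75.97 dB
∠L = (0°) − (87.71° + 84.29°) = -172.00°

-76.0 dB, -172.0°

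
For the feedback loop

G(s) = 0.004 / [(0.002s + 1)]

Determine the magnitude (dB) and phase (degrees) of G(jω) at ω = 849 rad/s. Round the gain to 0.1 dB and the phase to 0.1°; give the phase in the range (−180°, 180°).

-53.9 dB, -59.5°

At ω = 849 rad/s:
pole (1 + j849·0.002) = 1 + j1.698 → |·| ≈ 1.9706, ∠ ≈ 59.50°
|G| = 0.004 · 1 / (1.9706) ≈ 0.0020298
Gain = 20 log₁₀(0.0020298) ≈ -53.85 dB
∠G = (0°) − (59.50°) = -59.50°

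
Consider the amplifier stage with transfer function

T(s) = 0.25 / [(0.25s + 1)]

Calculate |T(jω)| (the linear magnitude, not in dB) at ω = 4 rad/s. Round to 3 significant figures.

At ω = 4 rad/s:
pole (1 + j4·0.25) = 1 + j1 → |·| ≈ 1.4142, ∠ ≈ 45.00°
|T| = 0.25 · 1 / (1.4142) ≈ 0.17678

0.177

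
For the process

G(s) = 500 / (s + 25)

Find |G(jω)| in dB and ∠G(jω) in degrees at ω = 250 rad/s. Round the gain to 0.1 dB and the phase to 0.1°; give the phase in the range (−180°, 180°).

Substitute s = j250:
Numerator: 500 = 500 + j0
Denominator: (j250) + 25 = 25 + j250
|N| = √(500² + 0²) ≈ 500, ∠N ≈ 0.00°
|D| = √(25² + 250²) ≈ 251.25, ∠D ≈ 84.29°
|G| = 500 / 251.25 ≈ 1.99
Gain = 20 log₁₀(1.99) ≈ 5.98 dB
∠G = 0.00° − 84.29° = -84.29°

6.0 dB, -84.3°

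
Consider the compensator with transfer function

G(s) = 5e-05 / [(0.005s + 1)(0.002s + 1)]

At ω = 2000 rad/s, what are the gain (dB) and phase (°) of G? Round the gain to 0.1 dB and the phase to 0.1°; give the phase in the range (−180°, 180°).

-118.4 dB, -160.3°

At ω = 2000 rad/s:
pole (1 + j2000·0.005) = 1 + j10 → |·| ≈ 10.05, ∠ ≈ 84.29°
pole (1 + j2000·0.002) = 1 + j4 → |·| ≈ 4.1231, ∠ ≈ 75.96°
|G| = 5e-05 · 1 / (10.05 · 4.1231) ≈ 1.2066e-06
Gain = 20 log₁₀(1.2066e-06) ≈ -118.37 dB
∠G = (0°) − (84.29° + 75.96°) = -160.25°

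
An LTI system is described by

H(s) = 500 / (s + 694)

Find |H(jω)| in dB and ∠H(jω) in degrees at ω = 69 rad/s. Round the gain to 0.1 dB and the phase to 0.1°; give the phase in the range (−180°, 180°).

-2.9 dB, -5.7°

At s = jω = j69:
pole (s+694): 694 + j69 → |·| = √(694²+69²) = √486397 ≈ 697.42, ∠ = arctan(69/694) ≈ 5.68°
|H| = 500 / 697.42 ≈ 0.71693
Gain = 20 log₁₀(0.71693) ≈ -2.89 dB
∠H = 0.00° − 5.68° = -5.68°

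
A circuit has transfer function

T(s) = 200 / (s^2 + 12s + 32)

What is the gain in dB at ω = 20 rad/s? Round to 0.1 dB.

Substitute s = j20:
Numerator: 200 = 200 + j0
Denominator: (j20)^2 + 12(j20) + 32 = -368 + j240
|N| = √(200² + 0²) ≈ 200, ∠N ≈ 0.00°
|D| = √(368² + 240²) ≈ 439.34, ∠D ≈ 146.89°
|T| = 200 / 439.34 ≈ 0.45523
Gain = 20 log₁₀(0.45523) ≈ -6.84 dB

-6.8 dB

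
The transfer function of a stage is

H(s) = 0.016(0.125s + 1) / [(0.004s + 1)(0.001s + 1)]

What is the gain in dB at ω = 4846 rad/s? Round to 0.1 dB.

At ω = 4846 rad/s:
zero (1 + j4846·0.125) = 1 + j605.75 → |·| ≈ 605.75, ∠ ≈ 89.91°
pole (1 + j4846·0.004) = 1 + j19.384 → |·| ≈ 19.41, ∠ ≈ 87.05°
pole (1 + j4846·0.001) = 1 + j4.846 → |·| ≈ 4.9481, ∠ ≈ 78.34°
|H| = 0.016 · 605.75 / (19.41 · 4.9481) ≈ 0.10091
Gain = 20 log₁₀(0.10091) ≈ -19.92 dB

-19.9 dB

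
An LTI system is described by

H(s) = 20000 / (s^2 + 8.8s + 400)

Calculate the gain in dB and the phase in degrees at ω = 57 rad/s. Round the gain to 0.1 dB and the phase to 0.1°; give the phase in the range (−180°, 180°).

At s = jω = j57:
quadratic: (j57)² + 8.8·j57 + 400 = -2849 + j501.6 → |·| ≈ 2892.8, ∠ ≈ 170.01°
|H| = 20000 / 2892.8 ≈ 6.9137
Gain = 20 log₁₀(6.9137) ≈ 16.79 dB
∠H = 0.00° − 170.01° = -170.01°

16.8 dB, -170.0°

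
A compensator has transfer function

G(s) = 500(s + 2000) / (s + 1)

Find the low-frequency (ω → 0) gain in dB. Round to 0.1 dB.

120.0 dB

G(0) = 500·2000 / (1) = 1e+06
20 log₁₀(1e+06) ≈ 120.00 dB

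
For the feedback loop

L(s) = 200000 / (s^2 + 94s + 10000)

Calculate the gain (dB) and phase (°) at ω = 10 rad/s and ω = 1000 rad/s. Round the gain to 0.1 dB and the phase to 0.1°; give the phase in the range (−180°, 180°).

ω = 10: 26.1 dB, -5.4°; ω = 1000: -13.9 dB, -174.6°

At s = jω = j10:
quadratic: (j10)² + 94·j10 + 10000 = 9900 + j940 → |·| ≈ 9944.5, ∠ ≈ 5.42°
|L| = 200000 / 9944.5 ≈ 20.112
Gain = 20 log₁₀(20.112) ≈ 26.07 dB
∠L = 0.00° − 5.42° = -5.42°

At s = jω = j1000:
quadratic: (j1000)² + 94·j1000 + 10000 = -990000 + j94000 → |·| ≈ 9.9445e+05, ∠ ≈ 174.58°
|L| = 200000 / 9.9445e+05 ≈ 0.20112
Gain = 20 log₁₀(0.20112) ≈ -13.93 dB
∠L = 0.00° − 174.58° = -174.58°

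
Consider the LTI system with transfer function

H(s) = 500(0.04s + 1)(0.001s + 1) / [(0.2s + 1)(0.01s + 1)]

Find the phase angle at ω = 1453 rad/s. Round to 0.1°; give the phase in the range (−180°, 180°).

-31.4°

At ω = 1453 rad/s:
zero (1 + j1453·0.04) = 1 + j58.12 → |·| ≈ 58.129, ∠ ≈ 89.01°
zero (1 + j1453·0.001) = 1 + j1.453 → |·| ≈ 1.7639, ∠ ≈ 55.46°
pole (1 + j1453·0.2) = 1 + j290.6 → |·| ≈ 290.6, ∠ ≈ 89.80°
pole (1 + j1453·0.01) = 1 + j14.53 → |·| ≈ 14.564, ∠ ≈ 86.06°
∠H = (89.01° + 55.46°) − (89.80° + 86.06°) = -31.39°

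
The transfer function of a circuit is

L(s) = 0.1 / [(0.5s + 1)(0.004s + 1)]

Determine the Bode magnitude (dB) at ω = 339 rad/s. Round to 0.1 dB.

At ω = 339 rad/s:
pole (1 + j339·0.5) = 1 + j169.5 → |·| ≈ 169.5, ∠ ≈ 89.66°
pole (1 + j339·0.004) = 1 + j1.356 → |·| ≈ 1.6849, ∠ ≈ 53.59°
|L| = 0.1 · 1 / (169.5 · 1.6849) ≈ 0.00035015
Gain = 20 log₁₀(0.00035015) ≈ -69.11 dB

-69.1 dB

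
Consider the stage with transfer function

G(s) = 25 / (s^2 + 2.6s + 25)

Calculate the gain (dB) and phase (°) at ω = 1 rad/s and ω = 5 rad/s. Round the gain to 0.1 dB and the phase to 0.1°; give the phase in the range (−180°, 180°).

At s = jω = j1:
quadratic: (j1)² + 2.6·j1 + 25 = 24 + j2.6 → |·| ≈ 24.14, ∠ ≈ 6.18°
|G| = 25 / 24.14 ≈ 1.0356
Gain = 20 log₁₀(1.0356) ≈ 0.30 dB
∠G = 0.00° − 6.18° = -6.18°

At s = jω = j5:
quadratic: (j5)² + 2.6·j5 + 25 = 0 + j13 → |·| ≈ 13, ∠ ≈ 90.00°
|G| = 25 / 13 ≈ 1.9231
Gain = 20 log₁₀(1.9231) ≈ 5.68 dB
∠G = 0.00° − 90.00° = -90.00°

ω = 1: 0.3 dB, -6.2°; ω = 5: 5.7 dB, -90.0°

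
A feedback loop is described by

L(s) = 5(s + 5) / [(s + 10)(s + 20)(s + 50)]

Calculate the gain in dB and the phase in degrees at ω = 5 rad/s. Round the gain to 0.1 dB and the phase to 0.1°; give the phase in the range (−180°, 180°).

-50.3 dB, -1.3°

At s = jω = j5:
zero (s+5): 5 + j5 → |·| = √(5²+5²) = √50 ≈ 7.0711, ∠ = arctan(5/5) ≈ 45.00°
pole (s+10): 10 + j5 → |·| = √(10²+5²) = √125 ≈ 11.18, ∠ = arctan(5/10) ≈ 26.57°
pole (s+20): 20 + j5 → |·| = √(20²+5²) = √425 ≈ 20.616, ∠ = arctan(5/20) ≈ 14.04°
pole (s+50): 50 + j5 → |·| = √(50²+5²) = √2525 ≈ 50.249, ∠ = arctan(5/50) ≈ 5.71°
|L| = 5 · 7.0711 / 11582 ≈ 0.0030526
Gain = 20 log₁₀(0.0030526) ≈ -50.31 dB
∠L = 45.00° − 46.32° = -1.32°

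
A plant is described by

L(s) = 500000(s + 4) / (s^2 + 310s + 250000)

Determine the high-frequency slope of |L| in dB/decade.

-20 dB/decade

Each pole contributes −20 dB/decade at high frequency; each zero contributes +20 dB/decade.
Net: 1 zero(s) − 2 pole(s) → -20 dB/decade.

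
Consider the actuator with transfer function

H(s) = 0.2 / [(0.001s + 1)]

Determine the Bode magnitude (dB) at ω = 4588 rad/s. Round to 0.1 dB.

At ω = 4588 rad/s:
pole (1 + j4588·0.001) = 1 + j4.588 → |·| ≈ 4.6957, ∠ ≈ 77.70°
|H| = 0.2 · 1 / (4.6957) ≈ 0.042592
Gain = 20 log₁₀(0.042592) ≈ -27.41 dB

-27.4 dB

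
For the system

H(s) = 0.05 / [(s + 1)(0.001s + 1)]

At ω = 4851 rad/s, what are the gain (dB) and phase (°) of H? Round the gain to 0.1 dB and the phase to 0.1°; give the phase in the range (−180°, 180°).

At ω = 4851 rad/s:
pole (1 + j4851·1) = 1 + j4851 → |·| ≈ 4851, ∠ ≈ 89.99°
pole (1 + j4851·0.001) = 1 + j4.851 → |·| ≈ 4.953, ∠ ≈ 78.35°
|H| = 0.05 · 1 / (4851 · 4.953) ≈ 2.081e-06
Gain = 20 log₁₀(2.081e-06) ≈ -113.63 dB
∠H = (0°) − (89.99° + 78.35°) = -168.34°

-113.6 dB, -168.3°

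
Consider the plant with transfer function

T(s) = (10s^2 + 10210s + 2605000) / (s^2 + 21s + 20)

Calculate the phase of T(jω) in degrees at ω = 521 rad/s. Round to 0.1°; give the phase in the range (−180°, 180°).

Substitute s = j521:
Numerator: 10(j521)^2 + 10210(j521) + 2605000 = -109410 + j5319410
Denominator: (j521)^2 + 21(j521) + 20 = -271421 + j10941
|N| = √(109410² + 5319410²) ≈ 5.3205e+06, ∠N ≈ 91.18°
|D| = √(271421² + 10941²) ≈ 2.7164e+05, ∠D ≈ 177.69°
∠T = 91.18° − 177.69° = -86.51°

-86.5°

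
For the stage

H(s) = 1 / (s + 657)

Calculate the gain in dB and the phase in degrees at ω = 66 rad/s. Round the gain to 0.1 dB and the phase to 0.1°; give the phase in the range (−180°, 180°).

-56.4 dB, -5.7°

At s = jω = j66:
pole (s+657): 657 + j66 → |·| = √(657²+66²) = √436005 ≈ 660.31, ∠ = arctan(66/657) ≈ 5.74°
|H| = 1 / 660.31 ≈ 0.0015144
Gain = 20 log₁₀(0.0015144) ≈ -56.40 dB
∠H = 0.00° − 5.74° = -5.74°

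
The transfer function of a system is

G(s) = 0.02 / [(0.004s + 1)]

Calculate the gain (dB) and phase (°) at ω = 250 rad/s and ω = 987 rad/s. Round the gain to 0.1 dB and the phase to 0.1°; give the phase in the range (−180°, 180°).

ω = 250: -37.0 dB, -45.0°; ω = 987: -46.2 dB, -75.8°

At ω = 250 rad/s:
pole (1 + j250·0.004) = 1 + j1 → |·| ≈ 1.4142, ∠ ≈ 45.00°
|G| = 0.02 · 1 / (1.4142) ≈ 0.014142
Gain = 20 log₁₀(0.014142) ≈ -36.99 dB
∠G = (0°) − (45.00°) = -45.00°

At ω = 987 rad/s:
pole (1 + j987·0.004) = 1 + j3.948 → |·| ≈ 4.0727, ∠ ≈ 75.79°
|G| = 0.02 · 1 / (4.0727) ≈ 0.0049107
Gain = 20 log₁₀(0.0049107) ≈ -46.18 dB
∠G = (0°) − (75.79°) = -75.79°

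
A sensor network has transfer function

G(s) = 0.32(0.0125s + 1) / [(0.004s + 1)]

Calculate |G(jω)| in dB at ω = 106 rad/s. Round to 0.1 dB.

-6.2 dB

At ω = 106 rad/s:
zero (1 + j106·0.0125) = 1 + j1.325 → |·| ≈ 1.66, ∠ ≈ 52.96°
pole (1 + j106·0.004) = 1 + j0.424 → |·| ≈ 1.0862, ∠ ≈ 22.98°
|G| = 0.32 · 1.66 / (1.0862) ≈ 0.48904
Gain = 20 log₁₀(0.48904) ≈ -6.21 dB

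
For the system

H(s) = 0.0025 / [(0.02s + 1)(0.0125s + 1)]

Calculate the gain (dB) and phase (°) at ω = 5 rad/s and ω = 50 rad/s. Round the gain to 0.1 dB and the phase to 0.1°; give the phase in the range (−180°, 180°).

At ω = 5 rad/s:
pole (1 + j5·0.02) = 1 + j0.1 → |·| ≈ 1.005, ∠ ≈ 5.71°
pole (1 + j5·0.0125) = 1 + j0.0625 → |·| ≈ 1.002, ∠ ≈ 3.58°
|H| = 0.0025 · 1 / (1.005 · 1.002) ≈ 0.0024826
Gain = 20 log₁₀(0.0024826) ≈ -52.10 dB
∠H = (0°) − (5.71° + 3.58°) = -9.29°

At ω = 50 rad/s:
pole (1 + j50·0.02) = 1 + j1 → |·| ≈ 1.4142, ∠ ≈ 45.00°
pole (1 + j50·0.0125) = 1 + j0.625 → |·| ≈ 1.1792, ∠ ≈ 32.01°
|H| = 0.0025 · 1 / (1.4142 · 1.1792) ≈ 0.0014991
Gain = 20 log₁₀(0.0014991) ≈ -56.48 dB
∠H = (0°) − (45.00° + 32.01°) = -77.01°

ω = 5: -52.1 dB, -9.3°; ω = 50: -56.5 dB, -77.0°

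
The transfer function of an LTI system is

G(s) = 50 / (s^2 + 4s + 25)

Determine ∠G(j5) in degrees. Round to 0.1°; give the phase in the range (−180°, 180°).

-90.0°

At s = jω = j5:
quadratic: (j5)² + 4·j5 + 25 = 0 + j20 → |·| ≈ 20, ∠ ≈ 90.00°
∠G = 0.00° − 90.00° = -90.00°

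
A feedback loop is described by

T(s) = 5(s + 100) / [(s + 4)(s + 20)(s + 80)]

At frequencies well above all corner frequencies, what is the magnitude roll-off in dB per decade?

Each pole contributes −20 dB/decade at high frequency; each zero contributes +20 dB/decade.
Net: 1 zero(s) − 3 pole(s) → -40 dB/decade.

-40 dB/decade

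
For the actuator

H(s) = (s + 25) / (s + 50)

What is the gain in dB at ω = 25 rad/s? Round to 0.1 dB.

At s = jω = j25:
zero (s+25): 25 + j25 → |·| = √(25²+25²) = √1250 ≈ 35.355, ∠ = arctan(25/25) ≈ 45.00°
pole (s+50): 50 + j25 → |·| = √(50²+25²) = √3125 ≈ 55.902, ∠ = arctan(25/50) ≈ 26.57°
|H| = 1 · 35.355 / 55.902 ≈ 0.63245
Gain = 20 log₁₀(0.63245) ≈ -3.98 dB

-4.0 dB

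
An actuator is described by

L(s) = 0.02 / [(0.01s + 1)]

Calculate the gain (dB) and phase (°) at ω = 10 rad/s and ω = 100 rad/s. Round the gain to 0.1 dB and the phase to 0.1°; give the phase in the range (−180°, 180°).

At ω = 10 rad/s:
pole (1 + j10·0.01) = 1 + j0.1 → |·| ≈ 1.005, ∠ ≈ 5.71°
|L| = 0.02 · 1 / (1.005) ≈ 0.0199
Gain = 20 log₁₀(0.0199) ≈ -34.02 dB
∠L = (0°) − (5.71°) = -5.71°

At ω = 100 rad/s:
pole (1 + j100·0.01) = 1 + j1 → |·| ≈ 1.4142, ∠ ≈ 45.00°
|L| = 0.02 · 1 / (1.4142) ≈ 0.014142
Gain = 20 log₁₀(0.014142) ≈ -36.99 dB
∠L = (0°) − (45.00°) = -45.00°

ω = 10: -34.0 dB, -5.7°; ω = 100: -37.0 dB, -45.0°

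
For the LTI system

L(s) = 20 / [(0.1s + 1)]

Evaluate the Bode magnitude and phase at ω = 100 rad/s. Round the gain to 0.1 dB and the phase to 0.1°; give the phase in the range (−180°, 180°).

6.0 dB, -84.3°

At ω = 100 rad/s:
pole (1 + j100·0.1) = 1 + j10 → |·| ≈ 10.05, ∠ ≈ 84.29°
|L| = 20 · 1 / (10.05) ≈ 1.99
Gain = 20 log₁₀(1.99) ≈ 5.98 dB
∠L = (0°) − (84.29°) = -84.29°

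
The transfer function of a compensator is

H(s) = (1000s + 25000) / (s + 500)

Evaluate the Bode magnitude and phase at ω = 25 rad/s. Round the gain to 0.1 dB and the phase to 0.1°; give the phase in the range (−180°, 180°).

Substitute s = j25:
Numerator: 1000(j25) + 25000 = 25000 + j25000
Denominator: (j25) + 500 = 500 + j25
|N| = √(25000² + 25000²) ≈ 35355, ∠N ≈ 45.00°
|D| = √(500² + 25²) ≈ 500.62, ∠D ≈ 2.86°
|H| = 35355 / 500.62 ≈ 70.622
Gain = 20 log₁₀(70.622) ≈ 36.98 dB
∠H = 45.00° − 2.86° = 42.14°

37.0 dB, 42.1°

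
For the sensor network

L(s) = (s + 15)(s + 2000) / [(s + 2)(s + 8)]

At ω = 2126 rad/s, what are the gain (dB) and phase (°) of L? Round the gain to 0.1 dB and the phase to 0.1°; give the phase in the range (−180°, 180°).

2.8 dB, -43.4°

At s = jω = j2126:
zero (s+15): 15 + j2126 → |·| = √(15²+2126²) = √4520101 ≈ 2126.1, ∠ = arctan(2126/15) ≈ 89.60°
zero (s+2000): 2000 + j2126 → |·| = √(2000²+2126²) = √8519876 ≈ 2918.9, ∠ = arctan(2126/2000) ≈ 46.75°
pole (s+2): 2 + j2126 → |·| = √(2²+2126²) = √4519880 ≈ 2126, ∠ = arctan(2126/2) ≈ 89.95°
pole (s+8): 8 + j2126 → |·| = √(8²+2126²) = √4519940 ≈ 2126, ∠ = arctan(2126/8) ≈ 89.78°
|L| = 1 · 6.2059e+06 / 4.5199e+06 ≈ 1.373
Gain = 20 log₁₀(1.373) ≈ 2.75 dB
∠L = 136.35° − 179.73° = -43.38°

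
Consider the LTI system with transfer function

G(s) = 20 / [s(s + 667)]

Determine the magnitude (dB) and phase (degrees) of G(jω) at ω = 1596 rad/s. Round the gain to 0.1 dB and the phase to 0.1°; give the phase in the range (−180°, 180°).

-102.8 dB, -157.3°

At s = jω = j1596:
pole (s+667): 667 + j1596 → |·| = √(667²+1596²) = √2992105 ≈ 1729.8, ∠ = arctan(1596/667) ≈ 67.32°
pole at origin: |s| = 1596, ∠ = 90.00° (in denominator)
|G| = 20 / 2.7608e+06 ≈ 7.2443e-06
Gain = 20 log₁₀(7.2443e-06) ≈ -102.80 dB
∠G = 0.00° − 157.32° = -157.32°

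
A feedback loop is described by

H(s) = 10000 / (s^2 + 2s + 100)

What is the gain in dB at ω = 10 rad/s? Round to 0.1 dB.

54.0 dB

At s = jω = j10:
quadratic: (j10)² + 2·j10 + 100 = 0 + j20 → |·| ≈ 20, ∠ ≈ 90.00°
|H| = 10000 / 20 ≈ 500
Gain = 20 log₁₀(500) ≈ 53.98 dB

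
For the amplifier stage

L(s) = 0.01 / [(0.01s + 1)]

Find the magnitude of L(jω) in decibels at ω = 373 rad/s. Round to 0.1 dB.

-51.7 dB

At ω = 373 rad/s:
pole (1 + j373·0.01) = 1 + j3.73 → |·| ≈ 3.8617, ∠ ≈ 74.99°
|L| = 0.01 · 1 / (3.8617) ≈ 0.0025895
Gain = 20 log₁₀(0.0025895) ≈ -51.74 dB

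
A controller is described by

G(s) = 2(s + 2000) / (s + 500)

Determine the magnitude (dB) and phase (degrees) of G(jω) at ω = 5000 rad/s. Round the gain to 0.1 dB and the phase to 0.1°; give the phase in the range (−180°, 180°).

6.6 dB, -16.1°

At s = jω = j5000:
zero (s+2000): 2000 + j5000 → |·| = √(2000²+5000²) = √29000000 ≈ 5385.2, ∠ = arctan(5000/2000) ≈ 68.20°
pole (s+500): 500 + j5000 → |·| = √(500²+5000²) = √25250000 ≈ 5024.9, ∠ = arctan(5000/500) ≈ 84.29°
|G| = 2 · 5385.2 / 5024.9 ≈ 2.1434
Gain = 20 log₁₀(2.1434) ≈ 6.62 dB
∠G = 68.20° − 84.29° = -16.09°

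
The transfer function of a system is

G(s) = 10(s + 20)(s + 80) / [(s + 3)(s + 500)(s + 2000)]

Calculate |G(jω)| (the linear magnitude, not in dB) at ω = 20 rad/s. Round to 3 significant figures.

0.00115

At s = jω = j20:
zero (s+20): 20 + j20 → |·| = √(20²+20²) = √800 ≈ 28.284, ∠ = arctan(20/20) ≈ 45.00°
zero (s+80): 80 + j20 → |·| = √(80²+20²) = √6800 ≈ 82.462, ∠ = arctan(20/80) ≈ 14.04°
pole (s+3): 3 + j20 → |·| = √(3²+20²) = √409 ≈ 20.224, ∠ = arctan(20/3) ≈ 81.47°
pole (s+500): 500 + j20 → |·| = √(500²+20²) = √250400 ≈ 500.4, ∠ = arctan(20/500) ≈ 2.29°
pole (s+2000): 2000 + j20 → |·| = √(2000²+20²) = √4000400 ≈ 2000.1, ∠ = arctan(20/2000) ≈ 0.57°
|G| = 10 · 2332.4 / 2.0241e+07 ≈ 0.0011523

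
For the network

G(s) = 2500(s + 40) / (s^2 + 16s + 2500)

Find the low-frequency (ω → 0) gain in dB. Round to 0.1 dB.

G(0) = 2500·40 / 2500 = 40
20 log₁₀(40) ≈ 32.04 dB

32.0 dB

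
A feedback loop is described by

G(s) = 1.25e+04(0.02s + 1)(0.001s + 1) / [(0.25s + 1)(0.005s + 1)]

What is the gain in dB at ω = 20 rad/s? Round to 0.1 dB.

At ω = 20 rad/s:
zero (1 + j20·0.02) = 1 + j0.4 → |·| ≈ 1.077, ∠ ≈ 21.80°
zero (1 + j20·0.001) = 1 + j0.02 → |·| ≈ 1.0002, ∠ ≈ 1.15°
pole (1 + j20·0.25) = 1 + j5 → |·| ≈ 5.099, ∠ ≈ 78.69°
pole (1 + j20·0.005) = 1 + j0.1 → |·| ≈ 1.005, ∠ ≈ 5.71°
|G| = 1.25e+04 · 1.077 · 1.0002 / (5.099 · 1.005) ≈ 2627.6
Gain = 20 log₁₀(2627.6) ≈ 68.39 dB

68.4 dB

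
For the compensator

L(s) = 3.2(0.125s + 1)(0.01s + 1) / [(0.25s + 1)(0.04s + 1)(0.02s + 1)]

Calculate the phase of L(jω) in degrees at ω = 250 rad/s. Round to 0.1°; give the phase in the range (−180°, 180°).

At ω = 250 rad/s:
zero (1 + j250·0.125) = 1 + j31.25 → |·| ≈ 31.266, ∠ ≈ 88.17°
zero (1 + j250·0.01) = 1 + j2.5 → |·| ≈ 2.6926, ∠ ≈ 68.20°
pole (1 + j250·0.25) = 1 + j62.5 → |·| ≈ 62.508, ∠ ≈ 89.08°
pole (1 + j250·0.04) = 1 + j10 → |·| ≈ 10.05, ∠ ≈ 84.29°
pole (1 + j250·0.02) = 1 + j5 → |·| ≈ 5.099, ∠ ≈ 78.69°
∠L = (88.17° + 68.20°) − (89.08° + 84.29° + 78.69°) = -95.69°

-95.7°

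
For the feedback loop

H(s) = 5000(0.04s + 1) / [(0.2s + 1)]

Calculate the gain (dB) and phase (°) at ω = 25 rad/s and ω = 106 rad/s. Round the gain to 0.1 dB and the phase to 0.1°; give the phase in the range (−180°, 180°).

At ω = 25 rad/s:
zero (1 + j25·0.04) = 1 + j1 → |·| ≈ 1.4142, ∠ ≈ 45.00°
pole (1 + j25·0.2) = 1 + j5 → |·| ≈ 5.099, ∠ ≈ 78.69°
|H| = 5000 · 1.4142 / (5.099) ≈ 1386.7
Gain = 20 log₁₀(1386.7) ≈ 62.84 dB
∠H = (45.00°) − (78.69°) = -33.69°

At ω = 106 rad/s:
zero (1 + j106·0.04) = 1 + j4.24 → |·| ≈ 4.3563, ∠ ≈ 76.73°
pole (1 + j106·0.2) = 1 + j21.2 → |·| ≈ 21.224, ∠ ≈ 87.30°
|H| = 5000 · 4.3563 / (21.224) ≈ 1026.3
Gain = 20 log₁₀(1026.3) ≈ 60.23 dB
∠H = (76.73°) − (87.30°) = -10.57°

ω = 25: 62.8 dB, -33.7°; ω = 106: 60.2 dB, -10.6°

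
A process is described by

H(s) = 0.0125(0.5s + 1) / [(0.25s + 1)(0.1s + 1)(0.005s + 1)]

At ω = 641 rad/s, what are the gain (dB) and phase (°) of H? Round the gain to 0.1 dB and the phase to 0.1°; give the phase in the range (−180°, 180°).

At ω = 641 rad/s:
zero (1 + j641·0.5) = 1 + j320.5 → |·| ≈ 320.5, ∠ ≈ 89.82°
pole (1 + j641·0.25) = 1 + j160.25 → |·| ≈ 160.25, ∠ ≈ 89.64°
pole (1 + j641·0.1) = 1 + j64.1 → |·| ≈ 64.108, ∠ ≈ 89.11°
pole (1 + j641·0.005) = 1 + j3.205 → |·| ≈ 3.3574, ∠ ≈ 72.67°
|H| = 0.0125 · 320.5 / (160.25 · 64.108 · 3.3574) ≈ 0.00011615
Gain = 20 log₁₀(0.00011615) ≈ -78.70 dB
∠H = (89.82°) − (89.64° + 89.11° + 72.67°) = -161.60°

-78.7 dB, -161.6°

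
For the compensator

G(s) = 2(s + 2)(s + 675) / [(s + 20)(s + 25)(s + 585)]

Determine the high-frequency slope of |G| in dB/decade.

Each pole contributes −20 dB/decade at high frequency; each zero contributes +20 dB/decade.
Net: 2 zero(s) − 3 pole(s) → -20 dB/decade.

-20 dB/decade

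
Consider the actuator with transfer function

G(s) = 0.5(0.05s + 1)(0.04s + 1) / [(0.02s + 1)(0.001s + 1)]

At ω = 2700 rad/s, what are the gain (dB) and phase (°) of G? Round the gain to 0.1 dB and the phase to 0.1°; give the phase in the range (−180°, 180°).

At ω = 2700 rad/s:
zero (1 + j2700·0.05) = 1 + j135 → |·| ≈ 135, ∠ ≈ 89.58°
zero (1 + j2700·0.04) = 1 + j108 → |·| ≈ 108, ∠ ≈ 89.47°
pole (1 + j2700·0.02) = 1 + j54 → |·| ≈ 54.009, ∠ ≈ 88.94°
pole (1 + j2700·0.001) = 1 + j2.7 → |·| ≈ 2.8792, ∠ ≈ 69.68°
|G| = 0.5 · 135 · 108 / (54.009 · 2.8792) ≈ 46.88
Gain = 20 log₁₀(46.88) ≈ 33.42 dB
∠G = (89.58° + 89.47°) − (88.94° + 69.68°) = 20.43°

33.4 dB, 20.4°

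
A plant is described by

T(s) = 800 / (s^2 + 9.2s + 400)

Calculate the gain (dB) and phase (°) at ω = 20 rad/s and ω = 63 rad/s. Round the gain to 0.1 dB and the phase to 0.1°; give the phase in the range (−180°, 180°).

At s = jω = j20:
quadratic: (j20)² + 9.2·j20 + 400 = 0 + j184 → |·| ≈ 184, ∠ ≈ 90.00°
|T| = 800 / 184 ≈ 4.3478
Gain = 20 log₁₀(4.3478) ≈ 12.77 dB
∠T = 0.00° − 90.00° = -90.00°

At s = jω = j63:
quadratic: (j63)² + 9.2·j63 + 400 = -3569 + j579.6 → |·| ≈ 3615.8, ∠ ≈ 170.78°
|T| = 800 / 3615.8 ≈ 0.22125
Gain = 20 log₁₀(0.22125) ≈ -13.10 dB
∠T = 0.00° − 170.78° = -170.78°

ω = 20: 12.8 dB, -90.0°; ω = 63: -13.1 dB, -170.8°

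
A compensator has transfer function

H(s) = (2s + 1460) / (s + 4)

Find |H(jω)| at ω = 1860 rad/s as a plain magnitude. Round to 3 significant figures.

Substitute s = j1860:
Numerator: 2(j1860) + 1460 = 1460 + j3720
Denominator: (j1860) + 4 = 4 + j1860
|N| = √(1460² + 3720²) ≈ 3996.2, ∠N ≈ 68.57°
|D| = √(4² + 1860²) ≈ 1860, ∠D ≈ 89.88°
|H| = 3996.2 / 1860 ≈ 2.1485

2.15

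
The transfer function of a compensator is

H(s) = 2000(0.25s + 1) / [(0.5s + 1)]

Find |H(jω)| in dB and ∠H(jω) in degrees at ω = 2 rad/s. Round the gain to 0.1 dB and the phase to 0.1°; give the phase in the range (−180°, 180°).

At ω = 2 rad/s:
zero (1 + j2·0.25) = 1 + j0.5 → |·| ≈ 1.118, ∠ ≈ 26.57°
pole (1 + j2·0.5) = 1 + j1 → |·| ≈ 1.4142, ∠ ≈ 45.00°
|H| = 2000 · 1.118 / (1.4142) ≈ 1581.1
Gain = 20 log₁₀(1581.1) ≈ 63.98 dB
∠H = (26.57°) − (45.00°) = -18.43°

64.0 dB, -18.4°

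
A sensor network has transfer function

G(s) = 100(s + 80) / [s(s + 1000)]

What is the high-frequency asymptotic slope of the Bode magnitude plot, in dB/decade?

Each pole contributes −20 dB/decade at high frequency; each zero contributes +20 dB/decade.
Net: 1 zero(s) − 2 pole(s) → -20 dB/decade.

-20 dB/decade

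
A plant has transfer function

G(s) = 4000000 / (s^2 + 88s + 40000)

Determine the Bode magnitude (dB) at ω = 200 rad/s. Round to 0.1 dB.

47.1 dB

At s = jω = j200:
quadratic: (j200)² + 88·j200 + 40000 = 0 + j17600 → |·| ≈ 17600, ∠ ≈ 90.00°
|G| = 4000000 / 17600 ≈ 227.27
Gain = 20 log₁₀(227.27) ≈ 47.13 dB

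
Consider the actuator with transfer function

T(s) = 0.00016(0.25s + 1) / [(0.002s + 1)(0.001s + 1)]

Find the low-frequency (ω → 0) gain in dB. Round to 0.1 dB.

-75.9 dB

T(0) = 0.00016 · 1 / 1 = 0.00016
20 log₁₀(0.00016) ≈ -75.92 dB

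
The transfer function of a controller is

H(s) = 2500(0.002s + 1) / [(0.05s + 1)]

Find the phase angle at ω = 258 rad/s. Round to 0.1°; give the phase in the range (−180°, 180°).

-58.3°

At ω = 258 rad/s:
zero (1 + j258·0.002) = 1 + j0.516 → |·| ≈ 1.1253, ∠ ≈ 27.29°
pole (1 + j258·0.05) = 1 + j12.9 → |·| ≈ 12.939, ∠ ≈ 85.57°
∠H = (27.29°) − (85.57°) = -58.28°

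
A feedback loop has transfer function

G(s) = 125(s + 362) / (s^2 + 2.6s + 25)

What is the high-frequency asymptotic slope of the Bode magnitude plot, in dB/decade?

Each pole contributes −20 dB/decade at high frequency; each zero contributes +20 dB/decade.
Net: 1 zero(s) − 2 pole(s) → -20 dB/decade.

-20 dB/decade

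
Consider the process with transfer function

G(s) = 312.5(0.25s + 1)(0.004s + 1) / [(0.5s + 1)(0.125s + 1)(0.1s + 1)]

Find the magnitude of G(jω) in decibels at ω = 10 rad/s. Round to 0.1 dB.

At ω = 10 rad/s:
zero (1 + j10·0.25) = 1 + j2.5 → |·| ≈ 2.6926, ∠ ≈ 68.20°
zero (1 + j10·0.004) = 1 + j0.04 → |·| ≈ 1.0008, ∠ ≈ 2.29°
pole (1 + j10·0.5) = 1 + j5 → |·| ≈ 5.099, ∠ ≈ 78.69°
pole (1 + j10·0.125) = 1 + j1.25 → |·| ≈ 1.6008, ∠ ≈ 51.34°
pole (1 + j10·0.1) = 1 + j1 → |·| ≈ 1.4142, ∠ ≈ 45.00°
|G| = 312.5 · 2.6926 · 1.0008 / (5.099 · 1.6008 · 1.4142) ≈ 72.952
Gain = 20 log₁₀(72.952) ≈ 37.26 dB

37.3 dB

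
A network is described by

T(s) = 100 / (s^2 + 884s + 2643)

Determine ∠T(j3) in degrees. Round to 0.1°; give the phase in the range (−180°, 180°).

Substitute s = j3:
Numerator: 100 = 100 + j0
Denominator: (j3)^2 + 884(j3) + 2643 = 2634 + j2652
|N| = √(100² + 0²) ≈ 100, ∠N ≈ 0.00°
|D| = √(2634² + 2652²) ≈ 3737.8, ∠D ≈ 45.20°
∠T = 0.00° − 45.20° = -45.20°

-45.2°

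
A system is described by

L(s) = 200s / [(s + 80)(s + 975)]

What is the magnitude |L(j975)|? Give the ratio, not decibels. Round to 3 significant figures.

At s = jω = j975:
zero at origin: s = j975 → |·| = 975, ∠ = 90.00°
pole (s+80): 80 + j975 → |·| = √(80²+975²) = √957025 ≈ 978.28, ∠ = arctan(975/80) ≈ 85.31°
pole (s+975): 975 + j975 → |·| = √(975²+975²) = √1901250 ≈ 1378.9, ∠ = arctan(975/975) ≈ 45.00°
|L| = 200 · 975 / 1.349e+06 ≈ 0.14455

0.145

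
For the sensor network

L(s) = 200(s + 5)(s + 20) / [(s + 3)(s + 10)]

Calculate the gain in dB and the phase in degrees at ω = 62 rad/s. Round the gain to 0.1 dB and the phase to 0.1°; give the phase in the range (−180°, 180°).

At s = jω = j62:
zero (s+5): 5 + j62 → |·| = √(5²+62²) = √3869 ≈ 62.201, ∠ = arctan(62/5) ≈ 85.39°
zero (s+20): 20 + j62 → |·| = √(20²+62²) = √4244 ≈ 65.146, ∠ = arctan(62/20) ≈ 72.12°
pole (s+3): 3 + j62 → |·| = √(3²+62²) = √3853 ≈ 62.073, ∠ = arctan(62/3) ≈ 87.23°
pole (s+10): 10 + j62 → |·| = √(10²+62²) = √3944 ≈ 62.801, ∠ = arctan(62/10) ≈ 80.84°
|L| = 200 · 4052.1 / 3898.2 ≈ 207.9
Gain = 20 log₁₀(207.9) ≈ 46.36 dB
∠L = 157.51° − 168.07° = -10.56°

46.4 dB, -10.6°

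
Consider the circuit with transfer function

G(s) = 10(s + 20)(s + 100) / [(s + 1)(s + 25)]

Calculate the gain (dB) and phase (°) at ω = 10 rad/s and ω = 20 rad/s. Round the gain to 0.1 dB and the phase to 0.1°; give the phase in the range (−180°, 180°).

ω = 10: 38.4 dB, -73.8°; ω = 20: 33.1 dB, -69.5°

At s = jω = j10:
zero (s+20): 20 + j10 → |·| = √(20²+10²) = √500 ≈ 22.361, ∠ = arctan(10/20) ≈ 26.57°
zero (s+100): 100 + j10 → |·| = √(100²+10²) = √10100 ≈ 100.5, ∠ = arctan(10/100) ≈ 5.71°
pole (s+1): 1 + j10 → |·| = √(1²+10²) = √101 ≈ 10.05, ∠ = arctan(10/1) ≈ 84.29°
pole (s+25): 25 + j10 → |·| = √(25²+10²) = √725 ≈ 26.926, ∠ = arctan(10/25) ≈ 21.80°
|G| = 10 · 2247.3 / 270.61 ≈ 83.046
Gain = 20 log₁₀(83.046) ≈ 38.39 dB
∠G = 32.28° − 106.09° = -73.81°

At s = jω = j20:
zero (s+20): 20 + j20 → |·| = √(20²+20²) = √800 ≈ 28.284, ∠ = arctan(20/20) ≈ 45.00°
zero (s+100): 100 + j20 → |·| = √(100²+20²) = √10400 ≈ 101.98, ∠ = arctan(20/100) ≈ 11.31°
pole (s+1): 1 + j20 → |·| = √(1²+20²) = √401 ≈ 20.025, ∠ = arctan(20/1) ≈ 87.14°
pole (s+25): 25 + j20 → |·| = √(25²+20²) = √1025 ≈ 32.016, ∠ = arctan(20/25) ≈ 38.66°
|G| = 10 · 2884.4 / 641.12 ≈ 44.99
Gain = 20 log₁₀(44.99) ≈ 33.06 dB
∠G = 56.31° − 125.80° = -69.49°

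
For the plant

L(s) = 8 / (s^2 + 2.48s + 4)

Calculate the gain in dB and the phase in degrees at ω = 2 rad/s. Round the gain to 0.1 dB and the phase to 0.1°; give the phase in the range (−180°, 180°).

4.2 dB, -90.0°

At s = jω = j2:
quadratic: (j2)² + 2.48·j2 + 4 = 0 + j4.96 → |·| ≈ 4.96, ∠ ≈ 90.00°
|L| = 8 / 4.96 ≈ 1.6129
Gain = 20 log₁₀(1.6129) ≈ 4.15 dB
∠L = 0.00° − 90.00° = -90.00°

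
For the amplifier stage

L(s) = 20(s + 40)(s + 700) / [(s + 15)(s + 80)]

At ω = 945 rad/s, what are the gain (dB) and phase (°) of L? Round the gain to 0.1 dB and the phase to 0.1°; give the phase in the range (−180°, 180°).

At s = jω = j945:
zero (s+40): 40 + j945 → |·| = √(40²+945²) = √894625 ≈ 945.85, ∠ = arctan(945/40) ≈ 87.58°
zero (s+700): 700 + j945 → |·| = √(700²+945²) = √1383025 ≈ 1176, ∠ = arctan(945/700) ≈ 53.47°
pole (s+15): 15 + j945 → |·| = √(15²+945²) = √893250 ≈ 945.12, ∠ = arctan(945/15) ≈ 89.09°
pole (s+80): 80 + j945 → |·| = √(80²+945²) = √899425 ≈ 948.38, ∠ = arctan(945/80) ≈ 85.16°
|L| = 20 · 1.1123e+06 / 8.9633e+05 ≈ 24.819
Gain = 20 log₁₀(24.819) ≈ 27.90 dB
∠L = 141.05° − 174.25° = -33.20°

27.9 dB, -33.2°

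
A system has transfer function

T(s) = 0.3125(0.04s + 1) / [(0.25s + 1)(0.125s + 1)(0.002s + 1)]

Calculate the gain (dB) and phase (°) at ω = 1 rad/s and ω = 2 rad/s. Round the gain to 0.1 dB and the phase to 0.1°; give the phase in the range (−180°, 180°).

At ω = 1 rad/s:
zero (1 + j1·0.04) = 1 + j0.04 → |·| ≈ 1.0008, ∠ ≈ 2.29°
pole (1 + j1·0.25) = 1 + j0.25 → |·| ≈ 1.0308, ∠ ≈ 14.04°
pole (1 + j1·0.125) = 1 + j0.125 → |·| ≈ 1.0078, ∠ ≈ 7.13°
pole (1 + j1·0.002) = 1 + j0.002 → |·| ≈ 1, ∠ ≈ 0.11°
|T| = 0.3125 · 1.0008 / (1.0308 · 1.0078 · 1) ≈ 0.30106
Gain = 20 log₁₀(0.30106) ≈ -10.43 dB
∠T = (2.29°) − (14.04° + 7.13° + 0.11°) = -18.99°

At ω = 2 rad/s:
zero (1 + j2·0.04) = 1 + j0.08 → |·| ≈ 1.0032, ∠ ≈ 4.57°
pole (1 + j2·0.25) = 1 + j0.5 → |·| ≈ 1.118, ∠ ≈ 26.57°
pole (1 + j2·0.125) = 1 + j0.25 → |·| ≈ 1.0308, ∠ ≈ 14.04°
pole (1 + j2·0.002) = 1 + j0.004 → |·| ≈ 1, ∠ ≈ 0.23°
|T| = 0.3125 · 1.0032 / (1.118 · 1.0308 · 1) ≈ 0.27203
Gain = 20 log₁₀(0.27203) ≈ -11.31 dB
∠T = (4.57°) − (26.57° + 14.04° + 0.23°) = -36.27°

ω = 1: -10.4 dB, -19.0°; ω = 2: -11.3 dB, -36.3°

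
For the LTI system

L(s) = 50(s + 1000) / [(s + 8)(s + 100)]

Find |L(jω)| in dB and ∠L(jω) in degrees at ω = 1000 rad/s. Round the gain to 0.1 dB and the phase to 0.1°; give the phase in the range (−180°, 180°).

At s = jω = j1000:
zero (s+1000): 1000 + j1000 → |·| = √(1000²+1000²) = √2000000 ≈ 1414.2, ∠ = arctan(1000/1000) ≈ 45.00°
pole (s+8): 8 + j1000 → |·| = √(8²+1000²) = √1000064 ≈ 1000, ∠ = arctan(1000/8) ≈ 89.54°
pole (s+100): 100 + j1000 → |·| = √(100²+1000²) = √1010000 ≈ 1005, ∠ = arctan(1000/100) ≈ 84.29°
|L| = 50 · 1414.2 / 1.005e+06 ≈ 0.070358
Gain = 20 log₁₀(0.070358) ≈ -23.05 dB
∠L = 45.00° − 173.83° = -128.83°

-23.1 dB, -128.8°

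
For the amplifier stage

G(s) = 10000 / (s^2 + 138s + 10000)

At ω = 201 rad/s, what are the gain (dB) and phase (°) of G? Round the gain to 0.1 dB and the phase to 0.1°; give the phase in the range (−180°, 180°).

-12.3 dB, -137.6°

At s = jω = j201:
quadratic: (j201)² + 138·j201 + 10000 = -30401 + j27738 → |·| ≈ 41154, ∠ ≈ 137.62°
|G| = 10000 / 41154 ≈ 0.24299
Gain = 20 log₁₀(0.24299) ≈ -12.29 dB
∠G = 0.00° − 137.62° = -137.62°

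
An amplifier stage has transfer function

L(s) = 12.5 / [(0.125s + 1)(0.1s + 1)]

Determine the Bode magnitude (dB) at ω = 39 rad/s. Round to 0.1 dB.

At ω = 39 rad/s:
pole (1 + j39·0.125) = 1 + j4.875 → |·| ≈ 4.9765, ∠ ≈ 78.41°
pole (1 + j39·0.1) = 1 + j3.9 → |·| ≈ 4.0262, ∠ ≈ 75.62°
|L| = 12.5 · 1 / (4.9765 · 4.0262) ≈ 0.62387
Gain = 20 log₁₀(0.62387) ≈ -4.10 dB

-4.1 dB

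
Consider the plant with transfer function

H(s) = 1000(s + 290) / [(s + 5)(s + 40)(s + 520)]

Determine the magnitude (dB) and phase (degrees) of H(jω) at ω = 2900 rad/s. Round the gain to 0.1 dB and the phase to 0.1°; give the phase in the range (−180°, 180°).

At s = jω = j2900:
zero (s+290): 290 + j2900 → |·| = √(290²+2900²) = √8494100 ≈ 2914.5, ∠ = arctan(2900/290) ≈ 84.29°
pole (s+5): 5 + j2900 → |·| = √(5²+2900²) = √8410025 ≈ 2900, ∠ = arctan(2900/5) ≈ 89.90°
pole (s+40): 40 + j2900 → |·| = √(40²+2900²) = √8411600 ≈ 2900.3, ∠ = arctan(2900/40) ≈ 89.21°
pole (s+520): 520 + j2900 → |·| = √(520²+2900²) = √8680400 ≈ 2946.3, ∠ = arctan(2900/520) ≈ 79.83°
|H| = 1000 · 2914.5 / 2.4781e+10 ≈ 0.00011761
Gain = 20 log₁₀(0.00011761) ≈ -78.59 dB
∠H = 84.29° − 258.94° = -174.65°

-78.6 dB, -174.7°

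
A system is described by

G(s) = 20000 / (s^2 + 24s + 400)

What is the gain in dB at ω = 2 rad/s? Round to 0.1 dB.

34.0 dB

At s = jω = j2:
quadratic: (j2)² + 24·j2 + 400 = 396 + j48 → |·| ≈ 398.9, ∠ ≈ 6.91°
|G| = 20000 / 398.9 ≈ 50.138
Gain = 20 log₁₀(50.138) ≈ 34.00 dB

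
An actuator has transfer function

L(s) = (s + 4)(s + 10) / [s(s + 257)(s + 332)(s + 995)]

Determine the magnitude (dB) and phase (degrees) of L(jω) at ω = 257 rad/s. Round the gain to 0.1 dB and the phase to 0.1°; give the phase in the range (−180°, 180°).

At s = jω = j257:
zero (s+4): 4 + j257 → |·| = √(4²+257²) = √66065 ≈ 257.03, ∠ = arctan(257/4) ≈ 89.11°
zero (s+10): 10 + j257 → |·| = √(10²+257²) = √66149 ≈ 257.19, ∠ = arctan(257/10) ≈ 87.77°
pole (s+257): 257 + j257 → |·| = √(257²+257²) = √132098 ≈ 363.45, ∠ = arctan(257/257) ≈ 45.00°
pole (s+332): 332 + j257 → |·| = √(332²+257²) = √176273 ≈ 419.85, ∠ = arctan(257/332) ≈ 37.74°
pole (s+995): 995 + j257 → |·| = √(995²+257²) = √1056074 ≈ 1027.7, ∠ = arctan(257/995) ≈ 14.48°
pole at origin: |s| = 257, ∠ = 90.00° (in denominator)
|L| = 1 · 66106 / 4.0303e+10 ≈ 1.6402e-06
Gain = 20 log₁₀(1.6402e-06) ≈ -115.70 dB
∠L = 176.88° − 187.22° = -10.34°

-115.7 dB, -10.3°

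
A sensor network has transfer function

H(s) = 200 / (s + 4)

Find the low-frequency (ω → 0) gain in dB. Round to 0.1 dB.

H(0) = 200 / (4) = 50
20 log₁₀(50) ≈ 33.98 dB

34.0 dB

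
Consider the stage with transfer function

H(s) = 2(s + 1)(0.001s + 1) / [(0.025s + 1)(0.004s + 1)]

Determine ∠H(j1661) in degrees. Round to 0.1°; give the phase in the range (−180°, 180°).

At ω = 1661 rad/s:
zero (1 + j1661·1) = 1 + j1661 → |·| ≈ 1661, ∠ ≈ 89.97°
zero (1 + j1661·0.001) = 1 + j1.661 → |·| ≈ 1.9388, ∠ ≈ 58.95°
pole (1 + j1661·0.025) = 1 + j41.525 → |·| ≈ 41.537, ∠ ≈ 88.62°
pole (1 + j1661·0.004) = 1 + j6.644 → |·| ≈ 6.7188, ∠ ≈ 81.44°
∠H = (89.97° + 58.95°) − (88.62° + 81.44°) = -21.14°

-21.1°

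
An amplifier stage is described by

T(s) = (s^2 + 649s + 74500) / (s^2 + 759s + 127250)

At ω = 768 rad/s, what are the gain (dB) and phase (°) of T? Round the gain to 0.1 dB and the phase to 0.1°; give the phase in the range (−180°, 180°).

Substitute s = j768:
Numerator: (j768)^2 + 649(j768) + 74500 = -515324 + j498432
Denominator: (j768)^2 + 759(j768) + 127250 = -462574 + j582912
|N| = √(515324² + 498432²) ≈ 7.1693e+05, ∠N ≈ 135.95°
|D| = √(462574² + 582912²) ≈ 7.4415e+05, ∠D ≈ 128.43°
|T| = 7.1693e+05 / 7.4415e+05 ≈ 0.96342
Gain = 20 log₁₀(0.96342) ≈ -0.32 dB
∠T = 135.95° − 128.43° = 7.52°

-0.3 dB, 7.5°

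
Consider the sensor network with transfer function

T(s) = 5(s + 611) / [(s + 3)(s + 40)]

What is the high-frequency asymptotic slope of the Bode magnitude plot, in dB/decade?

-20 dB/decade

Each pole contributes −20 dB/decade at high frequency; each zero contributes +20 dB/decade.
Net: 1 zero(s) − 2 pole(s) → -20 dB/decade.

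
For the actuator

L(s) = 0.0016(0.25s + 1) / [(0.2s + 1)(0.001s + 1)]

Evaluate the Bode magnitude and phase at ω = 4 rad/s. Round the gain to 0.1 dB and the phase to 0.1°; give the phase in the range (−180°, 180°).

At ω = 4 rad/s:
zero (1 + j4·0.25) = 1 + j1 → |·| ≈ 1.4142, ∠ ≈ 45.00°
pole (1 + j4·0.2) = 1 + j0.8 → |·| ≈ 1.2806, ∠ ≈ 38.66°
pole (1 + j4·0.001) = 1 + j0.004 → |·| ≈ 1, ∠ ≈ 0.23°
|L| = 0.0016 · 1.4142 / (1.2806 · 1) ≈ 0.0017669
Gain = 20 log₁₀(0.0017669) ≈ -55.06 dB
∠L = (45.00°) − (38.66° + 0.23°) = 6.11°

-55.1 dB, 6.1°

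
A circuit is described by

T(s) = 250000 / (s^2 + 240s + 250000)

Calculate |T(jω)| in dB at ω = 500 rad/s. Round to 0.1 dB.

At s = jω = j500:
quadratic: (j500)² + 240·j500 + 250000 = 0 + j120000 → |·| ≈ 1.2e+05, ∠ ≈ 90.00°
|T| = 250000 / 1.2e+05 ≈ 2.0833
Gain = 20 log₁₀(2.0833) ≈ 6.38 dB

6.4 dB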